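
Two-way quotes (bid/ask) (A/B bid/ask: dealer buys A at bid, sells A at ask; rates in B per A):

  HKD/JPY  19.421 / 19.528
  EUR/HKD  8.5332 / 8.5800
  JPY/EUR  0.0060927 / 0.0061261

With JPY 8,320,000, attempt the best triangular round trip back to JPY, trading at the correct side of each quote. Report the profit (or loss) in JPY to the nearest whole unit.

Best loop JPY → EUR → HKD → JPY:
JPY 8,320,000 × 0.0060927 (sell JPY at bid) = EUR 50,691.26
EUR 50,691.26 × 8.5332 (sell EUR at bid) = HKD 432,558.69
HKD 432,558.69 × 19.421 (sell HKD at bid) = JPY 8,400,722

Net profit: JPY 80,722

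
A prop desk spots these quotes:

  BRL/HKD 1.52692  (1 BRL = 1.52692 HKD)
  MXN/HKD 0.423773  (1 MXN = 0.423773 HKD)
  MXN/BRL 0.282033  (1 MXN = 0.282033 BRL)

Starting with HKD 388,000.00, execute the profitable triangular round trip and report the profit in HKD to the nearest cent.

Profit: HKD 6,288.99

Profitable loop is HKD → MXN → BRL → HKD:
HKD 388,000.00 ÷ 0.423773 = MXN 915,584.52
MXN 915,584.52 × 0.282033 = BRL 258,225.05
BRL 258,225.05 × 1.52692 = HKD 394,288.99
Profit = HKD 394,288.99 − HKD 388,000.00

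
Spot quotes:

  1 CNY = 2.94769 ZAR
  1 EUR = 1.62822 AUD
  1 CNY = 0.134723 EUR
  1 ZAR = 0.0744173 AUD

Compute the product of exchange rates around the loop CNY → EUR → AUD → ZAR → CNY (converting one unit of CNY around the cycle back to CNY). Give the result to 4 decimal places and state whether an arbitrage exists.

1.0000 (no arbitrage)

Around CNY → EUR → AUD → ZAR → CNY: 1 × 0.134723 × 1.62822 ÷ 0.0744173 ÷ 2.94769 = 0.999998
Product ≈ 1 (deviation 0.000%, within rounding noise).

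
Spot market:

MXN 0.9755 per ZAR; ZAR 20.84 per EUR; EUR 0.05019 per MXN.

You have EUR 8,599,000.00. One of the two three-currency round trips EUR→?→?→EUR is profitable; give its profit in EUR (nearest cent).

Profitable loop is EUR → ZAR → MXN → EUR:
EUR 8,599,000.00 × 20.84 = ZAR 179,203,160.00
ZAR 179,203,160.00 × 0.9755 = MXN 174,812,682.58
MXN 174,812,682.58 × 0.05019 = EUR 8,773,848.54
Profit = EUR 8,773,848.54 − EUR 8,599,000.00

Profit: EUR 174,848.54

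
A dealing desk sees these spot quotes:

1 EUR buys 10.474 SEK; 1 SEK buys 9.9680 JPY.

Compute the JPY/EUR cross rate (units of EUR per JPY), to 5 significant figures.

1 JPY ÷ 9.9680 = 0.100321 SEK
0.100321 SEK ÷ 10.474 = 0.0095781 EUR

JPY/EUR = 0.0095781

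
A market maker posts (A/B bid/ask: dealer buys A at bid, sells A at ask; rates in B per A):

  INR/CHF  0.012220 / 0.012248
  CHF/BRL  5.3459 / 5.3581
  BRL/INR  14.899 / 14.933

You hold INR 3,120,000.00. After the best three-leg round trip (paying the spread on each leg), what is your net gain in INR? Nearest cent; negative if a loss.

Best loop INR → BRL → CHF → INR:
INR 3,120,000.00 ÷ 14.933 (buy BRL at ask) = BRL 208,933.24
BRL 208,933.24 ÷ 5.3581 (buy CHF at ask) = CHF 38,993.90
CHF 38,993.90 ÷ 0.012248 (buy INR at ask) = INR 3,183,695.59

Net profit: INR 63,695.59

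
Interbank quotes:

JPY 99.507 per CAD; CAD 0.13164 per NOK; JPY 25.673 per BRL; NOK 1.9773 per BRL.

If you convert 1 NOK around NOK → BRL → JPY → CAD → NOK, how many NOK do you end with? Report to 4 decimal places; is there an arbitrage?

0.9912 (arbitrage exists)

Around NOK → BRL → JPY → CAD → NOK: 1 ÷ 1.9773 × 25.673 ÷ 99.507 ÷ 0.13164 = 0.991203
Product < 1; profitable direction is NOK → CAD → JPY → BRL → NOK.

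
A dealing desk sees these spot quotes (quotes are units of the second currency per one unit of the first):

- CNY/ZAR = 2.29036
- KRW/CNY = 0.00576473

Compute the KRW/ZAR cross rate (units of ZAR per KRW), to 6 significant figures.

1 KRW × 0.00576473 = 0.00576473 CNY
0.00576473 CNY × 2.29036 = 0.0132033 ZAR

KRW/ZAR = 0.0132033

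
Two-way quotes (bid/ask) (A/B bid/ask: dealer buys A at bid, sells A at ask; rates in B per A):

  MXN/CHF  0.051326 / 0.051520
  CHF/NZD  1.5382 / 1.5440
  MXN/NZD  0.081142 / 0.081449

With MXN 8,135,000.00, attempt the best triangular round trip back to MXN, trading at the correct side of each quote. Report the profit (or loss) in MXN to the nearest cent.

Net profit: MXN 163,127.72

Best loop MXN → NZD → CHF → MXN:
MXN 8,135,000.00 × 0.081142 (sell MXN at bid) = NZD 660,090.17
NZD 660,090.17 ÷ 1.5440 (buy CHF at ask) = CHF 427,519.54
CHF 427,519.54 ÷ 0.051520 (buy MXN at ask) = MXN 8,298,127.72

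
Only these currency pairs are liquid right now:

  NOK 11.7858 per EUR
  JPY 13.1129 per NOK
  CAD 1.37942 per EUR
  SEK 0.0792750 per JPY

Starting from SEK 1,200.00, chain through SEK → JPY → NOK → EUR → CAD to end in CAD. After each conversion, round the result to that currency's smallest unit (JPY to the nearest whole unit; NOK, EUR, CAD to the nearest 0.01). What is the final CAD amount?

SEK 1,200.00 ÷ 0.0792750 = JPY 15,137
JPY 15,137 ÷ 13.1129 = NOK 1,154.36
NOK 1,154.36 ÷ 11.7858 = EUR 97.94
EUR 97.94 × 1.37942 = CAD 135.10

CAD 135.10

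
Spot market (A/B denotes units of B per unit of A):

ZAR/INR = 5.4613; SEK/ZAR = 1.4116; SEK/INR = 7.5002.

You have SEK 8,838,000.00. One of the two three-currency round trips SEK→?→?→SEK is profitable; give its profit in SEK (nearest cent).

Profitable loop is SEK → ZAR → INR → SEK:
SEK 8,838,000.00 × 1.4116 = ZAR 12,475,720.80
ZAR 12,475,720.80 × 5.4613 = INR 68,133,654.01
INR 68,133,654.01 ÷ 7.5002 = SEK 9,084,244.95
Profit = SEK 9,084,244.95 − SEK 8,838,000.00

Profit: SEK 246,244.95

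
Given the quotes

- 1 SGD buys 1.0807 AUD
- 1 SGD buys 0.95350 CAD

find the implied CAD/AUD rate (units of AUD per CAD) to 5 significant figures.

1 CAD ÷ 0.95350 = 1.04877 SGD
1.04877 SGD × 1.0807 = 1.1334 AUD

CAD/AUD = 1.1334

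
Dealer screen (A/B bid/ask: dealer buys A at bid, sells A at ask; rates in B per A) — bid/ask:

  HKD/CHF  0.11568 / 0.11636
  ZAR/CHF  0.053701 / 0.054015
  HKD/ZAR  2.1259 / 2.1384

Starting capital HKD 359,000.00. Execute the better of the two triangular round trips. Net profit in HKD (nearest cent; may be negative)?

Best loop HKD → CHF → ZAR → HKD:
HKD 359,000.00 × 0.11568 (sell HKD at bid) = CHF 41,529.12
CHF 41,529.12 ÷ 0.054015 (buy ZAR at ask) = ZAR 768,844.21
ZAR 768,844.21 ÷ 2.1384 (buy HKD at ask) = HKD 359,541.81

Net profit: HKD 541.81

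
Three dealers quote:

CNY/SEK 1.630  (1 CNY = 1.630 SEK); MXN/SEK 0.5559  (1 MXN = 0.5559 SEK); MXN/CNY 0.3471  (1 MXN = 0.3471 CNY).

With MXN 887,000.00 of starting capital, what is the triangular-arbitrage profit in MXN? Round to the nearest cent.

Profit: MXN 15,753.46

Profitable loop is MXN → CNY → SEK → MXN:
MXN 887,000.00 × 0.3471 = CNY 307,877.70
CNY 307,877.70 × 1.630 = SEK 501,840.65
SEK 501,840.65 ÷ 0.5559 = MXN 902,753.46
Profit = MXN 902,753.46 − MXN 887,000.00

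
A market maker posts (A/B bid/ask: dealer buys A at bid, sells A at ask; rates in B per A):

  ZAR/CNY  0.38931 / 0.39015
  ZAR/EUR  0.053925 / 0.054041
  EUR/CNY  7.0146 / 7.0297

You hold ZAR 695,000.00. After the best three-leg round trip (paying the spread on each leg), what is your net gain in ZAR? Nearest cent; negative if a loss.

Best loop ZAR → CNY → EUR → ZAR:
ZAR 695,000.00 × 0.38931 (sell ZAR at bid) = CNY 270,570.45
CNY 270,570.45 ÷ 7.0297 (buy EUR at ask) = EUR 38,489.62
EUR 38,489.62 ÷ 0.054041 (buy ZAR at ask) = ZAR 712,229.89

Net profit: ZAR 17,229.89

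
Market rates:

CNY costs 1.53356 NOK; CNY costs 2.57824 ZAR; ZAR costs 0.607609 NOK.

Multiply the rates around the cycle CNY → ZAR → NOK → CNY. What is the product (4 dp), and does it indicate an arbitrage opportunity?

1.0215 (arbitrage exists)

Around CNY → ZAR → NOK → CNY: 1 × 2.57824 × 0.607609 ÷ 1.53356 = 1.021520
Product > 1; profitable direction is CNY → ZAR → NOK → CNY.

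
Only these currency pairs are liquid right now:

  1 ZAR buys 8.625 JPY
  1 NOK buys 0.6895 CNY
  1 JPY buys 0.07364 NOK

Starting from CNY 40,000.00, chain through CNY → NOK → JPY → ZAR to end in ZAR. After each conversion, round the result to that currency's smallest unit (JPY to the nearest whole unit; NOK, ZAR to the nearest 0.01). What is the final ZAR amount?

ZAR 91,338.32

CNY 40,000.00 ÷ 0.6895 = NOK 58,013.05
NOK 58,013.05 ÷ 0.07364 = JPY 787,793
JPY 787,793 ÷ 8.625 = ZAR 91,338.32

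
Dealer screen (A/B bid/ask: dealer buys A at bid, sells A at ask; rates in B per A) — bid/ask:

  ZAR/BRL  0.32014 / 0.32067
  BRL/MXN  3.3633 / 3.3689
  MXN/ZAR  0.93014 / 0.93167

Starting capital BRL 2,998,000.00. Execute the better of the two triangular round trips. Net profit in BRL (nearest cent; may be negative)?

Net profit: BRL 4,517.16

Best loop BRL → MXN → ZAR → BRL:
BRL 2,998,000.00 × 3.3633 (sell BRL at bid) = MXN 10,083,173.40
MXN 10,083,173.40 × 0.93014 (sell MXN at bid) = ZAR 9,378,762.91
ZAR 9,378,762.91 × 0.32014 (sell ZAR at bid) = BRL 3,002,517.16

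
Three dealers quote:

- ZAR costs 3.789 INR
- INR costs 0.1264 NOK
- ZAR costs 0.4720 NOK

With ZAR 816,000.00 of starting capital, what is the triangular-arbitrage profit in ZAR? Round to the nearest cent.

Profitable loop is ZAR → INR → NOK → ZAR:
ZAR 816,000.00 × 3.789 = INR 3,091,824.00
INR 3,091,824.00 × 0.1264 = NOK 390,806.55
NOK 390,806.55 ÷ 0.4720 = ZAR 827,979.99
Profit = ZAR 827,979.99 − ZAR 816,000.00

Profit: ZAR 11,979.99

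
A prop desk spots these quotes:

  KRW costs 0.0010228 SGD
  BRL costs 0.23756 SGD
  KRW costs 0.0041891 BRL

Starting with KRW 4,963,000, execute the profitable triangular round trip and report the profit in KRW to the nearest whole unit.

Profitable loop is KRW → SGD → BRL → KRW:
KRW 4,963,000 × 0.0010228 = SGD 5,076.16
SGD 5,076.16 ÷ 0.23756 = BRL 21,367.89
BRL 21,367.89 ÷ 0.0041891 = KRW 5,100,831
Profit = KRW 5,100,831 − KRW 4,963,000

Profit: KRW 137,831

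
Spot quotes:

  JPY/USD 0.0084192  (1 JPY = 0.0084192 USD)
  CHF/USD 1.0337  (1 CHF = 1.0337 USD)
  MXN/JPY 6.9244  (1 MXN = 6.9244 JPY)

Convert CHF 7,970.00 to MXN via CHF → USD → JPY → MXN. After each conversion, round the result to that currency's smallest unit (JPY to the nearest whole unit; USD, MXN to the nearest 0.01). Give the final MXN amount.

CHF 7,970.00 × 1.0337 = USD 8,238.59
USD 8,238.59 ÷ 0.0084192 = JPY 978,548
JPY 978,548 ÷ 6.9244 = MXN 141,318.81

MXN 141,318.81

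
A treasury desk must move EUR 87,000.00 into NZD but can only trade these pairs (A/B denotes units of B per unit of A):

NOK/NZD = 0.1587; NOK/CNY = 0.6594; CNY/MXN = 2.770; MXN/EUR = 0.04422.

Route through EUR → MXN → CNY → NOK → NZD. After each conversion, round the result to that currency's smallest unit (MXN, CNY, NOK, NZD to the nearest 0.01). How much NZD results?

EUR 87,000.00 ÷ 0.04422 = MXN 1,967,435.55
MXN 1,967,435.55 ÷ 2.770 = CNY 710,265.54
CNY 710,265.54 ÷ 0.6594 = NOK 1,077,139.13
NOK 1,077,139.13 × 0.1587 = NZD 170,941.98

NZD 170,941.98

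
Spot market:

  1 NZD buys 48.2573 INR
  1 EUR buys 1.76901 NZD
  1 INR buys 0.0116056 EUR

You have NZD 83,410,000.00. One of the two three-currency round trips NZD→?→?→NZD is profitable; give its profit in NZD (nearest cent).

Profitable loop is NZD → EUR → INR → NZD:
NZD 83,410,000.00 ÷ 1.76901 = EUR 47,150,666.19
EUR 47,150,666.19 ÷ 0.0116056 = INR 4,062,751,274.54
INR 4,062,751,274.54 ÷ 48.2573 = NZD 84,189,361.50
Profit = NZD 84,189,361.50 − NZD 83,410,000.00

Profit: NZD 779,361.50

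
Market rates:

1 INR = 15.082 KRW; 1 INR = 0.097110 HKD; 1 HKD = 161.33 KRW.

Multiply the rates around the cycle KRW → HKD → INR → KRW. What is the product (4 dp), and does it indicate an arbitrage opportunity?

Around KRW → HKD → INR → KRW: 1 ÷ 161.33 ÷ 0.097110 × 15.082 = 0.962675
Product < 1; profitable direction is KRW → INR → HKD → KRW.

0.9627 (arbitrage exists)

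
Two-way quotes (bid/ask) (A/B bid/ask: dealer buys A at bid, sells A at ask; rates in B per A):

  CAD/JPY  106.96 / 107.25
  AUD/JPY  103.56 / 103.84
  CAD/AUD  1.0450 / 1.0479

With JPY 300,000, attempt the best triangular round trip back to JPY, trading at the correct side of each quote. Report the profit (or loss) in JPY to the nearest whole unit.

Net profit: JPY 2,714

Best loop JPY → CAD → AUD → JPY:
JPY 300,000 ÷ 107.25 (buy CAD at ask) = CAD 2,797.20
CAD 2,797.20 × 1.0450 (sell CAD at bid) = AUD 2,923.08
AUD 2,923.08 × 103.56 (sell AUD at bid) = JPY 302,714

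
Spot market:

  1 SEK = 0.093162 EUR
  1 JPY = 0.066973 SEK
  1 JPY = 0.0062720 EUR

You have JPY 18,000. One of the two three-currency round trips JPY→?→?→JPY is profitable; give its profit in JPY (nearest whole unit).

Profitable loop is JPY → EUR → SEK → JPY:
JPY 18,000 × 0.0062720 = EUR 112.90
EUR 112.90 ÷ 0.093162 = SEK 1,211.82
SEK 1,211.82 ÷ 0.066973 = JPY 18,094
Profit = JPY 18,094 − JPY 18,000

Profit: JPY 94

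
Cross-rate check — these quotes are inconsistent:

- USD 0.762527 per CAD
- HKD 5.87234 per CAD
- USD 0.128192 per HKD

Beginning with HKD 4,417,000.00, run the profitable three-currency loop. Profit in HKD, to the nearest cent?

Profitable loop is HKD → CAD → USD → HKD:
HKD 4,417,000.00 ÷ 5.87234 = CAD 752,170.34
CAD 752,170.34 × 0.762527 = USD 573,550.20
USD 573,550.20 ÷ 0.128192 = HKD 4,474,149.68
Profit = HKD 4,474,149.68 − HKD 4,417,000.00

Profit: HKD 57,149.68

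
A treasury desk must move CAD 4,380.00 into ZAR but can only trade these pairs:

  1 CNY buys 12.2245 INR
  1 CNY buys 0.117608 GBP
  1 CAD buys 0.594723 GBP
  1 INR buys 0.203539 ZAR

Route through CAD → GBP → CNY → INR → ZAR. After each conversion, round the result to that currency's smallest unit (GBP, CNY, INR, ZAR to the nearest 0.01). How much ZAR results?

ZAR 55,110.11

CAD 4,380.00 × 0.594723 = GBP 2,604.89
GBP 2,604.89 ÷ 0.117608 = CNY 22,148.92
CNY 22,148.92 × 12.2245 = INR 270,759.47
INR 270,759.47 × 0.203539 = ZAR 55,110.11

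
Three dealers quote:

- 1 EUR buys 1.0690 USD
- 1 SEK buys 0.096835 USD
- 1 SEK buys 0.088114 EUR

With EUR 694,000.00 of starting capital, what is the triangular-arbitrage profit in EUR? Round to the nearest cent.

Profit: EUR 19,459.30

Profitable loop is EUR → SEK → USD → EUR:
EUR 694,000.00 ÷ 0.088114 = SEK 7,876,160.43
SEK 7,876,160.43 × 0.096835 = USD 762,688.00
USD 762,688.00 ÷ 1.0690 = EUR 713,459.30
Profit = EUR 713,459.30 − EUR 694,000.00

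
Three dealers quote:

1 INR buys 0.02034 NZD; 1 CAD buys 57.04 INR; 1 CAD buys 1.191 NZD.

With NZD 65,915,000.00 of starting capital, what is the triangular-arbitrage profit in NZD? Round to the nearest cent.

Profit: NZD 1,750,228.46

Profitable loop is NZD → INR → CAD → NZD:
NZD 65,915,000.00 ÷ 0.02034 = INR 3,240,658,800.39
INR 3,240,658,800.39 ÷ 57.04 = CAD 56,813,793.84
CAD 56,813,793.84 × 1.191 = NZD 67,665,228.46
Profit = NZD 67,665,228.46 − NZD 65,915,000.00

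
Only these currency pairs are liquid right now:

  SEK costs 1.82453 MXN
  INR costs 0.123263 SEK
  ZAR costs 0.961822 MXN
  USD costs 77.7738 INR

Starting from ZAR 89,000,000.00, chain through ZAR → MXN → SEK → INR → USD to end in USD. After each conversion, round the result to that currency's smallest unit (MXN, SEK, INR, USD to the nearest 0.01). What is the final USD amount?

USD 4,894,041.55

ZAR 89,000,000.00 × 0.961822 = MXN 85,602,158.00
MXN 85,602,158.00 ÷ 1.82453 = SEK 46,917,374.89
SEK 46,917,374.89 ÷ 0.123263 = INR 380,628,208.71
INR 380,628,208.71 ÷ 77.7738 = USD 4,894,041.55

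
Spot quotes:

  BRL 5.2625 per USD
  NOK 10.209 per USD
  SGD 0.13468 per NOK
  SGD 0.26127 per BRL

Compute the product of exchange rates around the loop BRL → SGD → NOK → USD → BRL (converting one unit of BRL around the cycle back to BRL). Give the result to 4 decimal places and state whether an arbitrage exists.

Around BRL → SGD → NOK → USD → BRL: 1 × 0.26127 ÷ 0.13468 ÷ 10.209 × 5.2625 = 0.999989
Product ≈ 1 (deviation 0.001%, within rounding noise).

1.0000 (no arbitrage)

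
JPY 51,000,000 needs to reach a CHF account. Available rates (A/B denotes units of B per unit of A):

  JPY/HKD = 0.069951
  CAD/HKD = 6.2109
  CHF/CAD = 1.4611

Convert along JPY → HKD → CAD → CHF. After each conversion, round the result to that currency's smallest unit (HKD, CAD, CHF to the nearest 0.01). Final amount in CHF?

CHF 393,124.06

JPY 51,000,000 × 0.069951 = HKD 3,567,501.00
HKD 3,567,501.00 ÷ 6.2109 = CAD 574,393.57
CAD 574,393.57 ÷ 1.4611 = CHF 393,124.06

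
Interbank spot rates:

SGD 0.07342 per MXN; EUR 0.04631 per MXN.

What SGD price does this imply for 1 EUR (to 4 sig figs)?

1 EUR ÷ 0.04631 = 21.5936 MXN
21.5936 MXN × 0.07342 = 1.5854 SGD

EUR/SGD = 1.585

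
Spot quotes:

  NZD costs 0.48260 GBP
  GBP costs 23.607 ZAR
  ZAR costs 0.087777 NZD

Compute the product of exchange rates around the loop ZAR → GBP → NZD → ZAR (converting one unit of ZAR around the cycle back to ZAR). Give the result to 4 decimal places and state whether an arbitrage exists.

Around ZAR → GBP → NZD → ZAR: 1 ÷ 23.607 ÷ 0.48260 ÷ 0.087777 = 0.999980
Product ≈ 1 (deviation 0.002%, within rounding noise).

1.0000 (no arbitrage)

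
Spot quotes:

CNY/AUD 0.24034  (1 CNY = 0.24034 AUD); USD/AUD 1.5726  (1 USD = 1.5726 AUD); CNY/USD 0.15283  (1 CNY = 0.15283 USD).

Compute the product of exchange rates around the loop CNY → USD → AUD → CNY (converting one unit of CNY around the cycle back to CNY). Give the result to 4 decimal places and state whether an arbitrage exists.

1.0000 (no arbitrage)

Around CNY → USD → AUD → CNY: 1 × 0.15283 × 1.5726 ÷ 0.24034 = 1.000002
Product ≈ 1 (deviation 0.000%, within rounding noise).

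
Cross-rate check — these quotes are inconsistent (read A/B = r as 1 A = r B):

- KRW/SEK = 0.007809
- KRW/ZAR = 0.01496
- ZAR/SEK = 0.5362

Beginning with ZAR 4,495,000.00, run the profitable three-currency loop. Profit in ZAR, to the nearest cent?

Profit: ZAR 122,348.73

Profitable loop is ZAR → SEK → KRW → ZAR:
ZAR 4,495,000.00 × 0.5362 = SEK 2,410,219.00
SEK 2,410,219.00 ÷ 0.007809 = KRW 308,646,306
KRW 308,646,306 × 0.01496 = ZAR 4,617,348.73
Profit = ZAR 4,617,348.73 − ZAR 4,495,000.00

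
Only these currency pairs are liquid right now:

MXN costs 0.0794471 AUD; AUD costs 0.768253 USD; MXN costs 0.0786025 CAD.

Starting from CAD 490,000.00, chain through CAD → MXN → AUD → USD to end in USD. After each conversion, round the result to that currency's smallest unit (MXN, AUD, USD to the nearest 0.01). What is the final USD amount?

USD 380,488.94

CAD 490,000.00 ÷ 0.0786025 = MXN 6,233,898.41
MXN 6,233,898.41 × 0.0794471 = AUD 495,265.15
AUD 495,265.15 × 0.768253 = USD 380,488.94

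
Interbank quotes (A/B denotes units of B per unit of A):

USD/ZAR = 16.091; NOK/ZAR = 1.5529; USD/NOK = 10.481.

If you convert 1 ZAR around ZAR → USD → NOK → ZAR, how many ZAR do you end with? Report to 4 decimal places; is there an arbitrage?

1.0115 (arbitrage exists)

Around ZAR → USD → NOK → ZAR: 1 ÷ 16.091 × 10.481 × 1.5529 = 1.011494
Product > 1; profitable direction is ZAR → USD → NOK → ZAR.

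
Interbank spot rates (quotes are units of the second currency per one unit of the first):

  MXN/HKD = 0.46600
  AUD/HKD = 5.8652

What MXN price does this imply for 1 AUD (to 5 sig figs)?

AUD/MXN = 12.586

1 AUD × 5.8652 = 5.8652 HKD
5.8652 HKD ÷ 0.46600 = 12.5863 MXN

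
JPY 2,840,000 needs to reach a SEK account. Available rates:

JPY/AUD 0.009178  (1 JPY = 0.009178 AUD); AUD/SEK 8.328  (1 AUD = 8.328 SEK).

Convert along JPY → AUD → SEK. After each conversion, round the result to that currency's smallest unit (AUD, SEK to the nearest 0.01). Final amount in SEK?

SEK 217,073.65

JPY 2,840,000 × 0.009178 = AUD 26,065.52
AUD 26,065.52 × 8.328 = SEK 217,073.65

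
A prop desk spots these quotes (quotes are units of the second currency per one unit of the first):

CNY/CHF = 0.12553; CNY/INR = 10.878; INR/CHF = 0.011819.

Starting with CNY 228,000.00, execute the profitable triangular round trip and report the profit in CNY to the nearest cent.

Profitable loop is CNY → INR → CHF → CNY:
CNY 228,000.00 × 10.878 = INR 2,480,184.00
INR 2,480,184.00 × 0.011819 = CHF 29,313.29
CHF 29,313.29 ÷ 0.12553 = CNY 233,516.25
Profit = CNY 233,516.25 − CNY 228,000.00

Profit: CNY 5,516.25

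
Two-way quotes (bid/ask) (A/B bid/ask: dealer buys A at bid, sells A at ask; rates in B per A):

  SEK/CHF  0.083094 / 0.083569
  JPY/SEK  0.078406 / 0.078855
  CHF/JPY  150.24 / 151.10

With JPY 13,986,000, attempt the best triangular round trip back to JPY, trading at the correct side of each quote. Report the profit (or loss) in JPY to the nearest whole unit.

Net profit: JPY 60,063

Best loop JPY → CHF → SEK → JPY:
JPY 13,986,000 ÷ 151.10 (buy CHF at ask) = CHF 92,561.22
CHF 92,561.22 ÷ 0.083569 (buy SEK at ask) = SEK 1,107,602.31
SEK 1,107,602.31 ÷ 0.078855 (buy JPY at ask) = JPY 14,046,063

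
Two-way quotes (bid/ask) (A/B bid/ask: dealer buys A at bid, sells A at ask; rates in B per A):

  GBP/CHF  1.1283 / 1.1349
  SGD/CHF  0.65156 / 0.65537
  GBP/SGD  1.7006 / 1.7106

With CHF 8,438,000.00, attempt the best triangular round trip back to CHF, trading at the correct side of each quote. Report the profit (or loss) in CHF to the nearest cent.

Net profit: CHF 54,373.45

Best loop CHF → SGD → GBP → CHF:
CHF 8,438,000.00 ÷ 0.65537 (buy SGD at ask) = SGD 12,875,169.75
SGD 12,875,169.75 ÷ 1.7106 (buy GBP at ask) = GBP 7,526,698.09
GBP 7,526,698.09 × 1.1283 (sell GBP at bid) = CHF 8,492,373.45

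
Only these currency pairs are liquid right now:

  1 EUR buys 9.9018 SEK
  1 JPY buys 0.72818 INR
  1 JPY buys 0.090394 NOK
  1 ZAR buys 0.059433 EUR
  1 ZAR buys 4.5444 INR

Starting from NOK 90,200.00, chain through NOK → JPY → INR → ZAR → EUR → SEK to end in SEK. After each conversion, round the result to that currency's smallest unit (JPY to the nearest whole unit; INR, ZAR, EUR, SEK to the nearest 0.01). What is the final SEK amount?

SEK 94,096.01

NOK 90,200.00 ÷ 0.090394 = JPY 997,854
JPY 997,854 × 0.72818 = INR 726,617.33
INR 726,617.33 ÷ 4.5444 = ZAR 159,892.91
ZAR 159,892.91 × 0.059433 = EUR 9,502.92
EUR 9,502.92 × 9.9018 = SEK 94,096.01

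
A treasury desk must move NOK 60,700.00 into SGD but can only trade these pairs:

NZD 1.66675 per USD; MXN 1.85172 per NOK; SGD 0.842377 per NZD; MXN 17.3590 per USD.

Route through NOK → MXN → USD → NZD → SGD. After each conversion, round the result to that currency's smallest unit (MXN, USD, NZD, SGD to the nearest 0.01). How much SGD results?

SGD 9,091.09

NOK 60,700.00 × 1.85172 = MXN 112,399.40
MXN 112,399.40 ÷ 17.3590 = USD 6,474.99
USD 6,474.99 × 1.66675 = NZD 10,792.19
NZD 10,792.19 × 0.842377 = SGD 9,091.09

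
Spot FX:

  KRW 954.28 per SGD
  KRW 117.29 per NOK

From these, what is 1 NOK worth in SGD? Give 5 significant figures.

1 NOK × 117.29 = 117.29 KRW
117.29 KRW ÷ 954.28 = 0.122909 SGD

NOK/SGD = 0.12291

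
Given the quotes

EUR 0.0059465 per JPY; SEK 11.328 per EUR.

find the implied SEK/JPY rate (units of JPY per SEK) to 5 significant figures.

1 SEK ÷ 11.328 = 0.0882768 EUR
0.0882768 EUR ÷ 0.0059465 = 14.8452 JPY

SEK/JPY = 14.845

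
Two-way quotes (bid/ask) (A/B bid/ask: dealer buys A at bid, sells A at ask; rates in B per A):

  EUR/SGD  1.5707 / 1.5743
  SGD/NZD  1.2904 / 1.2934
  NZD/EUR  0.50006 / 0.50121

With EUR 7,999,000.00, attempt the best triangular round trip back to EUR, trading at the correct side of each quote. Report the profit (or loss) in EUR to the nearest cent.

Best loop EUR → SGD → NZD → EUR:
EUR 7,999,000.00 × 1.5707 (sell EUR at bid) = SGD 12,564,029.30
SGD 12,564,029.30 × 1.2904 (sell SGD at bid) = NZD 16,212,623.41
NZD 16,212,623.41 × 0.50006 (sell NZD at bid) = EUR 8,107,284.46

Net profit: EUR 108,284.46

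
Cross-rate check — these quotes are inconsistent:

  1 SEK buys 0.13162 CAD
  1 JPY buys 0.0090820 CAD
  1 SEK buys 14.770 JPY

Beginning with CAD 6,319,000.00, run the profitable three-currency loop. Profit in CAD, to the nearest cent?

Profitable loop is CAD → SEK → JPY → CAD:
CAD 6,319,000.00 ÷ 0.13162 = SEK 48,009,421.06
SEK 48,009,421.06 × 14.770 = JPY 709,099,149
JPY 709,099,149 × 0.0090820 = CAD 6,440,038.47
Profit = CAD 6,440,038.47 − CAD 6,319,000.00

Profit: CAD 121,038.47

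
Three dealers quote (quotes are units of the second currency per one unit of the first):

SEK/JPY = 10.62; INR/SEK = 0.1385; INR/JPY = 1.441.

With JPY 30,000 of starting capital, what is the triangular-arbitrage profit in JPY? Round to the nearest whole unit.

Profit: JPY 622

Profitable loop is JPY → INR → SEK → JPY:
JPY 30,000 ÷ 1.441 = INR 20,818.88
INR 20,818.88 × 0.1385 = SEK 2,883.41
SEK 2,883.41 × 10.62 = JPY 30,622
Profit = JPY 30,622 − JPY 30,000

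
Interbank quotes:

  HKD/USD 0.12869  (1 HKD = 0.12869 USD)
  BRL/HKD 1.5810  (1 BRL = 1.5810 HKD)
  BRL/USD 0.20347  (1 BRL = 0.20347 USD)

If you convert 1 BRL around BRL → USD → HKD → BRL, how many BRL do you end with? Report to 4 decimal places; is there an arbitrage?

1.0001 (no arbitrage)

Around BRL → USD → HKD → BRL: 1 × 0.20347 ÷ 0.12869 ÷ 1.5810 = 1.000055
Product ≈ 1 (deviation 0.005%, within rounding noise).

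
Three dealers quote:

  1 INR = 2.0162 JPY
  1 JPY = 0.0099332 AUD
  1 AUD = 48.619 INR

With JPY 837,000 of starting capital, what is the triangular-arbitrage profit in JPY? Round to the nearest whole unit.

Profitable loop is JPY → INR → AUD → JPY:
JPY 837,000 ÷ 2.0162 = INR 415,137.39
INR 415,137.39 ÷ 48.619 = AUD 8,538.58
AUD 8,538.58 ÷ 0.0099332 = JPY 859,600
Profit = JPY 859,600 − JPY 837,000

Profit: JPY 22,600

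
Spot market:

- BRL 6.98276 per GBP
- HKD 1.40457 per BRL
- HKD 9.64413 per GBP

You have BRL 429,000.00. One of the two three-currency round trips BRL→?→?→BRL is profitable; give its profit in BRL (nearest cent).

Profitable loop is BRL → HKD → GBP → BRL:
BRL 429,000.00 × 1.40457 = HKD 602,560.53
HKD 602,560.53 ÷ 9.64413 = GBP 62,479.51
GBP 62,479.51 × 6.98276 = BRL 436,279.43
Profit = BRL 436,279.43 − BRL 429,000.00

Profit: BRL 7,279.43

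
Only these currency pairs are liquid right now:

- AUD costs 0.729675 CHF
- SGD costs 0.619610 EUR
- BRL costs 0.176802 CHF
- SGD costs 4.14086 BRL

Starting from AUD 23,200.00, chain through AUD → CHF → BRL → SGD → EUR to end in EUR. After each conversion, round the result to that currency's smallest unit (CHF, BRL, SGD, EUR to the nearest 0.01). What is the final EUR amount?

EUR 14,327.09

AUD 23,200.00 × 0.729675 = CHF 16,928.46
CHF 16,928.46 ÷ 0.176802 = BRL 95,748.13
BRL 95,748.13 ÷ 4.14086 = SGD 23,122.76
SGD 23,122.76 × 0.619610 = EUR 14,327.09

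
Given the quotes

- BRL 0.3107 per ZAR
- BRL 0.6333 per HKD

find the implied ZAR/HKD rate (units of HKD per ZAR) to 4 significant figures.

ZAR/HKD = 0.4906

1 ZAR × 0.3107 = 0.3107 BRL
0.3107 BRL ÷ 0.6333 = 0.490605 HKD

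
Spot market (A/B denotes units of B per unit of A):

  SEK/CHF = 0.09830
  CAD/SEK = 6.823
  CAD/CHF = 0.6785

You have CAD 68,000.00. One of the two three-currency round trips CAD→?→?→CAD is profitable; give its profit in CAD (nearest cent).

Profit: CAD 790.72

Profitable loop is CAD → CHF → SEK → CAD:
CAD 68,000.00 × 0.6785 = CHF 46,138.00
CHF 46,138.00 ÷ 0.09830 = SEK 469,359.10
SEK 469,359.10 ÷ 6.823 = CAD 68,790.72
Profit = CAD 68,790.72 − CAD 68,000.00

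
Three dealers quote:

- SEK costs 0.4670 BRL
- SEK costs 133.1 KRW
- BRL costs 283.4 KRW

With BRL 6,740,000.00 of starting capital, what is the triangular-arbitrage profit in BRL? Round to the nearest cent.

Profit: BRL 38,306.86

Profitable loop is BRL → SEK → KRW → BRL:
BRL 6,740,000.00 ÷ 0.4670 = SEK 14,432,548.18
SEK 14,432,548.18 × 133.1 = KRW 1,920,972,163
KRW 1,920,972,163 ÷ 283.4 = BRL 6,778,306.86
Profit = BRL 6,778,306.86 − BRL 6,740,000.00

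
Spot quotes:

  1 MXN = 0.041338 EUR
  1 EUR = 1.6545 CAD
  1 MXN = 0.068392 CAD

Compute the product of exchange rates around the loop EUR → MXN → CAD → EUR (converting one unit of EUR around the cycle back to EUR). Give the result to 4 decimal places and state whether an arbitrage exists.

Around EUR → MXN → CAD → EUR: 1 ÷ 0.041338 × 0.068392 ÷ 1.6545 = 0.999975
Product ≈ 1 (deviation 0.003%, within rounding noise).

1.0000 (no arbitrage)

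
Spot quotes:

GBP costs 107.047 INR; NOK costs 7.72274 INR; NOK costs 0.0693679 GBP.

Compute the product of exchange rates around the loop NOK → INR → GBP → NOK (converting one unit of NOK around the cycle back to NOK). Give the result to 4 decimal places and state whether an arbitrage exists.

1.0400 (arbitrage exists)

Around NOK → INR → GBP → NOK: 1 × 7.72274 ÷ 107.047 ÷ 0.0693679 = 1.040012
Product > 1; profitable direction is NOK → INR → GBP → NOK.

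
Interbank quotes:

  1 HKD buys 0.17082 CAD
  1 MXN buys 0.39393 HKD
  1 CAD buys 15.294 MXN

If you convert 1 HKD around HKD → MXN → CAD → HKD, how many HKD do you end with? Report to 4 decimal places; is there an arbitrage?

0.9717 (arbitrage exists)

Around HKD → MXN → CAD → HKD: 1 ÷ 0.39393 ÷ 15.294 ÷ 0.17082 = 0.971675
Product < 1; profitable direction is HKD → CAD → MXN → HKD.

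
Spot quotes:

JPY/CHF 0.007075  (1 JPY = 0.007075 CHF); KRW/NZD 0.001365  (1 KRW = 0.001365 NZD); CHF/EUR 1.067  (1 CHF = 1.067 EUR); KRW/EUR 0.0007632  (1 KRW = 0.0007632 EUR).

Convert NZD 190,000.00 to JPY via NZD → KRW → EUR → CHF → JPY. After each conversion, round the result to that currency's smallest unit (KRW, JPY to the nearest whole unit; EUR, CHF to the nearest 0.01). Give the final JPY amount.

JPY 14,072,410

NZD 190,000.00 ÷ 0.001365 = KRW 139,194,139
KRW 139,194,139 × 0.0007632 = EUR 106,232.97
EUR 106,232.97 ÷ 1.067 = CHF 99,562.30
CHF 99,562.30 ÷ 0.007075 = JPY 14,072,410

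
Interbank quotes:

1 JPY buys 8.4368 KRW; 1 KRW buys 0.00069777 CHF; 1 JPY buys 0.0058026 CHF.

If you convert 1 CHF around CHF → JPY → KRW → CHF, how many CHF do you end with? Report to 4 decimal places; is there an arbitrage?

Around CHF → JPY → KRW → CHF: 1 ÷ 0.0058026 × 8.4368 × 0.00069777 = 1.014536
Product > 1; profitable direction is CHF → JPY → KRW → CHF.

1.0145 (arbitrage exists)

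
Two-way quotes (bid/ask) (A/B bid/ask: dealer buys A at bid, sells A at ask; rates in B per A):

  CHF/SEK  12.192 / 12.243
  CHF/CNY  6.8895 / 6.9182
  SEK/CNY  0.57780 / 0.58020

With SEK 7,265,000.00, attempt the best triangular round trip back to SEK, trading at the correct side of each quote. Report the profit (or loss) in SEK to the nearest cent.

Net profit: SEK 132,670.73

Best loop SEK → CNY → CHF → SEK:
SEK 7,265,000.00 × 0.57780 (sell SEK at bid) = CNY 4,197,717.00
CNY 4,197,717.00 ÷ 6.9182 (buy CHF at ask) = CHF 606,764.33
CHF 606,764.33 × 12.192 (sell CHF at bid) = SEK 7,397,670.73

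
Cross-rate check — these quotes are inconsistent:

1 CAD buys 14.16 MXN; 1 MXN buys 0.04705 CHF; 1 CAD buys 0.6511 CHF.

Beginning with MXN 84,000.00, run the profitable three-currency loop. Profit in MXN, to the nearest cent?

Profitable loop is MXN → CHF → CAD → MXN:
MXN 84,000.00 × 0.04705 = CHF 3,952.20
CHF 3,952.20 ÷ 0.6511 = CAD 6,070.04
CAD 6,070.04 × 14.16 = MXN 85,951.70
Profit = MXN 85,951.70 − MXN 84,000.00

Profit: MXN 1,951.70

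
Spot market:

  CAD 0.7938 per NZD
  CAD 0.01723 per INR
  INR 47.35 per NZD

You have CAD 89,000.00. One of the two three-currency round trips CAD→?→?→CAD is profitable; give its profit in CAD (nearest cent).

Profitable loop is CAD → NZD → INR → CAD:
CAD 89,000.00 ÷ 0.7938 = NZD 112,118.92
NZD 112,118.92 × 47.35 = INR 5,308,830.94
INR 5,308,830.94 × 0.01723 = CAD 91,471.16
Profit = CAD 91,471.16 − CAD 89,000.00

Profit: CAD 2,471.16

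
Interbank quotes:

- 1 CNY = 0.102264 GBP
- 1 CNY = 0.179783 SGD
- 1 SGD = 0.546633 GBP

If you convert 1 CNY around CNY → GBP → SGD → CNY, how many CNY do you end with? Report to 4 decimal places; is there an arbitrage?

1.0406 (arbitrage exists)

Around CNY → GBP → SGD → CNY: 1 × 0.102264 ÷ 0.546633 ÷ 0.179783 = 1.040587
Product > 1; profitable direction is CNY → GBP → SGD → CNY.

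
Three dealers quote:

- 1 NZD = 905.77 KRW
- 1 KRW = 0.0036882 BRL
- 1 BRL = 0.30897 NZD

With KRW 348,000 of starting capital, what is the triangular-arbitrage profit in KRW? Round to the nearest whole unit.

Profitable loop is KRW → BRL → NZD → KRW:
KRW 348,000 × 0.0036882 = BRL 1,283.49
BRL 1,283.49 × 0.30897 = NZD 396.56
NZD 396.56 × 905.77 = KRW 359,193
Profit = KRW 359,193 − KRW 348,000

Profit: KRW 11,193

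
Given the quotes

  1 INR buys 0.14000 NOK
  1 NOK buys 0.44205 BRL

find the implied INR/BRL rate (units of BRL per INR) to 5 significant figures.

1 INR × 0.14000 = 0.14 NOK
0.14 NOK × 0.44205 = 0.061887 BRL

INR/BRL = 0.061887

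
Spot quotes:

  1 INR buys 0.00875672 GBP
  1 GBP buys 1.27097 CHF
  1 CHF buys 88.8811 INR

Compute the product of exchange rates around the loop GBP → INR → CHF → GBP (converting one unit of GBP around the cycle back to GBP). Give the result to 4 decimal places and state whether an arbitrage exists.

Around GBP → INR → CHF → GBP: 1 ÷ 0.00875672 ÷ 88.8811 ÷ 1.27097 = 1.010913
Product > 1; profitable direction is GBP → INR → CHF → GBP.

1.0109 (arbitrage exists)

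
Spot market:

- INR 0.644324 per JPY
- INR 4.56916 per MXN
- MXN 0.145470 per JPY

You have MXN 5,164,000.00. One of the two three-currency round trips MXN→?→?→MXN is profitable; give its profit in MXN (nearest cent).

Profitable loop is MXN → INR → JPY → MXN:
MXN 5,164,000.00 × 4.56916 = INR 23,595,142.24
INR 23,595,142.24 ÷ 0.644324 = JPY 36,619,996
JPY 36,619,996 × 0.145470 = MXN 5,327,110.80
Profit = MXN 5,327,110.80 − MXN 5,164,000.00

Profit: MXN 163,110.80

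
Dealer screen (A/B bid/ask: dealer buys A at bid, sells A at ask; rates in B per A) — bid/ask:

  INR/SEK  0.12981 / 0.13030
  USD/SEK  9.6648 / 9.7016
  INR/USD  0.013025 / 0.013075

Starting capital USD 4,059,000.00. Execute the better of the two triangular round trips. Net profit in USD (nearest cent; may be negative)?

Net profit: USD 94,767.07

Best loop USD → INR → SEK → USD:
USD 4,059,000.00 ÷ 0.013075 (buy INR at ask) = INR 310,439,770.55
INR 310,439,770.55 × 0.12981 (sell INR at bid) = SEK 40,298,186.62
SEK 40,298,186.62 ÷ 9.7016 (buy USD at ask) = USD 4,153,767.07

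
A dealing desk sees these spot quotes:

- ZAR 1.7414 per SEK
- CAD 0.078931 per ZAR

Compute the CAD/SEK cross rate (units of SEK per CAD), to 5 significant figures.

1 CAD ÷ 0.078931 = 12.6693 ZAR
12.6693 ZAR ÷ 1.7414 = 7.27535 SEK

CAD/SEK = 7.2753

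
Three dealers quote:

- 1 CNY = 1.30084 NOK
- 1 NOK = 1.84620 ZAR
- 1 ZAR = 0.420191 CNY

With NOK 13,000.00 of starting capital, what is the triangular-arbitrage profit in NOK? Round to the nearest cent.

Profit: NOK 118.76

Profitable loop is NOK → ZAR → CNY → NOK:
NOK 13,000.00 × 1.84620 = ZAR 24,000.60
ZAR 24,000.60 × 0.420191 = CNY 10,084.84
CNY 10,084.84 × 1.30084 = NOK 13,118.76
Profit = NOK 13,118.76 − NOK 13,000.00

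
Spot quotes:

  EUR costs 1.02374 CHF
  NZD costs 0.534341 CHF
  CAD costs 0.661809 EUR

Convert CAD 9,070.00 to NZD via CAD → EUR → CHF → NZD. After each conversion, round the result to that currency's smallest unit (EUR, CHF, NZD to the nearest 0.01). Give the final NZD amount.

CAD 9,070.00 × 0.661809 = EUR 6,002.61
EUR 6,002.61 × 1.02374 = CHF 6,145.11
CHF 6,145.11 ÷ 0.534341 = NZD 11,500.35

NZD 11,500.35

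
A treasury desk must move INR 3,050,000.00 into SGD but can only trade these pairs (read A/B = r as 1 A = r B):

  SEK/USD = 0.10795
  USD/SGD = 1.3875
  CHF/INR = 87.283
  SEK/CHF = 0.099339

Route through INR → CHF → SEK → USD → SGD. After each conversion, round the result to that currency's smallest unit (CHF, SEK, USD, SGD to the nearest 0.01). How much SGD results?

INR 3,050,000.00 ÷ 87.283 = CHF 34,943.80
CHF 34,943.80 ÷ 0.099339 = SEK 351,763.15
SEK 351,763.15 × 0.10795 = USD 37,972.83
USD 37,972.83 × 1.3875 = SGD 52,687.30

SGD 52,687.30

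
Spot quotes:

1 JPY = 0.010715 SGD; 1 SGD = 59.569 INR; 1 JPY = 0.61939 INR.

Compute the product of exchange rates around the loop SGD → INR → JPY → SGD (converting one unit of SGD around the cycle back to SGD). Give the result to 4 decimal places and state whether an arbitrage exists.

Around SGD → INR → JPY → SGD: 1 × 59.569 ÷ 0.61939 × 0.010715 = 1.030501
Product > 1; profitable direction is SGD → INR → JPY → SGD.

1.0305 (arbitrage exists)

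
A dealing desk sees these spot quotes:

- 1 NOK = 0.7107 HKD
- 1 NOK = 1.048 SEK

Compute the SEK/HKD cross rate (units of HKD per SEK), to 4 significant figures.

1 SEK ÷ 1.048 = 0.954198 NOK
0.954198 NOK × 0.7107 = 0.678149 HKD

SEK/HKD = 0.6781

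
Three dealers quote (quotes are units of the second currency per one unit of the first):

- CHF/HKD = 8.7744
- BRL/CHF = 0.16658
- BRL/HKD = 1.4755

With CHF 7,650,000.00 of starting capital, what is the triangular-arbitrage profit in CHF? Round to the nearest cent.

Profit: CHF 72,543.49

Profitable loop is CHF → BRL → HKD → CHF:
CHF 7,650,000.00 ÷ 0.16658 = BRL 45,923,880.42
BRL 45,923,880.42 × 1.4755 = HKD 67,760,685.56
HKD 67,760,685.56 ÷ 8.7744 = CHF 7,722,543.49
Profit = CHF 7,722,543.49 − CHF 7,650,000.00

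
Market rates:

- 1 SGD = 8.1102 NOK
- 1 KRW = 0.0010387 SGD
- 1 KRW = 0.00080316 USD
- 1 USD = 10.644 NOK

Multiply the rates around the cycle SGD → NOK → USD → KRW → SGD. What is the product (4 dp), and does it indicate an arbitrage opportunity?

0.9854 (arbitrage exists)

Around SGD → NOK → USD → KRW → SGD: 1 × 8.1102 ÷ 10.644 ÷ 0.00080316 × 0.0010387 = 0.985405
Product < 1; profitable direction is SGD → KRW → USD → NOK → SGD.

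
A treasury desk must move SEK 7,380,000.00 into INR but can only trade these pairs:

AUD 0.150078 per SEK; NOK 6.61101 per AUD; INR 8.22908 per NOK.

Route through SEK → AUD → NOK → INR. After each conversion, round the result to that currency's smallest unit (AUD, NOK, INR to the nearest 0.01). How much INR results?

SEK 7,380,000.00 × 0.150078 = AUD 1,107,575.64
AUD 1,107,575.64 × 6.61101 = NOK 7,322,193.63
NOK 7,322,193.63 × 8.22908 = INR 60,254,917.16

INR 60,254,917.16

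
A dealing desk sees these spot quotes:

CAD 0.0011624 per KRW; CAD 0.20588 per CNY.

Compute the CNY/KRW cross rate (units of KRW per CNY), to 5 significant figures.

1 CNY × 0.20588 = 0.20588 CAD
0.20588 CAD ÷ 0.0011624 = 177.116 KRW

CNY/KRW = 177.12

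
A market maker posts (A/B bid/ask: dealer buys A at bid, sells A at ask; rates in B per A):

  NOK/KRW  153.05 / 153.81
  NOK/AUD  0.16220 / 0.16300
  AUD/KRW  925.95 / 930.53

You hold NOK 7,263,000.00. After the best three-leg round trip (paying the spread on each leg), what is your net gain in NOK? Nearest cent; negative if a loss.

Net profit: NOK 65,775.10

Best loop NOK → KRW → AUD → NOK:
NOK 7,263,000.00 × 153.05 (sell NOK at bid) = KRW 1,111,602,150
KRW 1,111,602,150 ÷ 930.53 (buy AUD at ask) = AUD 1,194,590.34
AUD 1,194,590.34 ÷ 0.16300 (buy NOK at ask) = NOK 7,328,775.10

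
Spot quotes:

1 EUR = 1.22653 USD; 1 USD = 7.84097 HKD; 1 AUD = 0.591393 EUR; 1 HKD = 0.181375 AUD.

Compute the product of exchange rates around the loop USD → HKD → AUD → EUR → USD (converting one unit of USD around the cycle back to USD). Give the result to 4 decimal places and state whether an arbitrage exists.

1.0316 (arbitrage exists)

Around USD → HKD → AUD → EUR → USD: 1 × 7.84097 × 0.181375 × 0.591393 × 1.22653 = 1.031577
Product > 1; profitable direction is USD → HKD → AUD → EUR → USD.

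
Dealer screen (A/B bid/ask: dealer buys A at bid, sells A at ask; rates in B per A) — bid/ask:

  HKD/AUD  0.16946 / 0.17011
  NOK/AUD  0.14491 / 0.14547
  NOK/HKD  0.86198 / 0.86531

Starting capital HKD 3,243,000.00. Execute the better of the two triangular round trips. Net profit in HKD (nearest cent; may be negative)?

Best loop HKD → AUD → NOK → HKD:
HKD 3,243,000.00 × 0.16946 (sell HKD at bid) = AUD 549,558.78
AUD 549,558.78 ÷ 0.14547 (buy NOK at ask) = NOK 3,777,815.22
NOK 3,777,815.22 × 0.86198 (sell NOK at bid) = HKD 3,256,401.16

Net profit: HKD 13,401.16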